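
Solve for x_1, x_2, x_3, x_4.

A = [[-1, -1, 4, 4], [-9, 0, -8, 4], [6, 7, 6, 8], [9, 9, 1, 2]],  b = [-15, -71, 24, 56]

(3, 4, 3, -5)

Forward elimination on [A|b]:
R2 <- R2 - (9)*R1:  [   0    9  -44  -32   64 ]
R3 <- R3 - (-6)*R1:  [   0    1   30   32  -66 ]
R4 <- R4 - (-9)*R1:  [   0    0   37   38  -79 ]
R3 <- R3 - (1/9)*R2:  [      0       0   314/9   320/9  -658/9 ]
R4 <- R4 - (333/314)*R3:  [        0         0         0    46/157  -230/157 ]
Row echelon form:
[ -1  -1      4       4  |       -15 ]
[  0   9    -44     -32  |        64 ]
[  0   0  314/9   320/9  |    -658/9 ]
[  0   0      0  46/157  |  -230/157 ]
Back-substitution:
x_4 = (-230/157) / (46/157) = -5
x_3 = (-658/9 - (320/9)*(-5)) / (314/9) = 3
x_2 = (64 - (-44)*(3) - (-32)*(-5)) / 9 = 4
x_1 = (-15 - (-1)*(4) - (4)*(3) - (4)*(-5)) / -1 = 3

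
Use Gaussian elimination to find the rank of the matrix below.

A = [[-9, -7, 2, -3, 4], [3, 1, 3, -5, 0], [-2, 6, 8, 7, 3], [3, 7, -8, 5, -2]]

Row reduction:
R2 <- R2 - (-1/3)*R1:  [    0  -4/3  11/3    -6   4/3 ]
R3 <- R3 - (2/9)*R1:  [    0  68/9  68/9  23/3  19/9 ]
R4 <- R4 - (-1/3)*R1:  [     0   14/3  -22/3      4   -2/3 ]
R3 <- R3 - (-17/3)*R2:  [     0      0   85/3  -79/3   29/3 ]
R4 <- R4 - (-7/2)*R2:  [    0     0  11/2   -17     4 ]
R4 <- R4 - (33/170)*R3:  [         0          0          0  -2021/170    361/170 ]
Row echelon form:
[ -9    -7     2         -3        4 ]
[  0  -4/3  11/3         -6      4/3 ]
[  0     0  85/3      -79/3     29/3 ]
[  0     0     0  -2021/170  361/170 ]
Nonzero rows / pivot columns: 4

rank(A) = 4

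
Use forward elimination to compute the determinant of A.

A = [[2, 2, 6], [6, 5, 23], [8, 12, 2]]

Forward elimination:
R2 <- R2 - (3)*R1:  [  0  -1   5 ]
R3 <- R3 - (4)*R1:  [   0    4  -22 ]
R3 <- R3 - (-4)*R2:  [  0   0  -2 ]
Upper-triangular form:
[ 2   2   6 ]
[ 0  -1   5 ]
[ 0   0  -2 ]
det(A) = (-1)^0 * (2) * (-1) * (-2) = 4  (0 row swaps -> sign +1)

det(A) = 4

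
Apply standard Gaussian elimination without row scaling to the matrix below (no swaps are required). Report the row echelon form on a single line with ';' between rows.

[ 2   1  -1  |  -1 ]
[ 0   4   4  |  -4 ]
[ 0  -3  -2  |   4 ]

REF = [2 1 -1 -1; 0 4 4 -4; 0 0 1 1]

Forward elimination:
R3 <- R3 - (-3/4)*R2:  [ 0  0  1  1 ]
Row echelon form:
[ 2  1  -1  |  -1 ]
[ 0  4   4  |  -4 ]
[ 0  0   1  |   1 ]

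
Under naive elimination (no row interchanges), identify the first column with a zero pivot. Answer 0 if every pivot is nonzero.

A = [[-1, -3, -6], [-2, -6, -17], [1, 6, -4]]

first zero-pivot column = 2

Naive forward elimination:
R2 <- R2 - (2)*R1:  [  0   0  -5 ]
R3 <- R3 - (-1)*R1:  [   0    3  -10 ]
Matrix at this point:
[ -1  -3   -6 ]
[  0   0   -5 ]
[  0   3  -10 ]
Pivot entry (2,2) is zero but row 3 has 3 in column 2 -> naive elimination stops; a row interchange (e.g. R2 <-> R3) would be required here.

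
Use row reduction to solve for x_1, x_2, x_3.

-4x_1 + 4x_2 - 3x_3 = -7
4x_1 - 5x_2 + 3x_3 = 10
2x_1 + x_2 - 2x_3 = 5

(1, -3, -3)

Forward elimination on [A|b]:
R2 <- R2 - (-1)*R1:  [  0  -1   0   3 ]
R3 <- R3 - (-1/2)*R1:  [    0     3  -7/2   3/2 ]
R3 <- R3 - (-3)*R2:  [    0     0  -7/2  21/2 ]
Row echelon form:
[ -4   4    -3  |    -7 ]
[  0  -1     0  |     3 ]
[  0   0  -7/2  |  21/2 ]
Back-substitution:
x_3 = (21/2) / (-7/2) = -3
x_2 = (3) / -1 = -3
x_1 = (-7 - (4)*(-3) - (-3)*(-3)) / -4 = 1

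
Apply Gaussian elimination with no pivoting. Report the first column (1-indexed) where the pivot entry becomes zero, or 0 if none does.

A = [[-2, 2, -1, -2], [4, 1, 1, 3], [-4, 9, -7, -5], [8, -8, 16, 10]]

first zero-pivot column = 0

Naive forward elimination:
R2 <- R2 - (-2)*R1:  [  0   5  -1  -1 ]
R3 <- R3 - (2)*R1:  [  0   5  -5  -1 ]
R4 <- R4 - (-4)*R1:  [  0   0  12   2 ]
R3 <- R3 - (1)*R2:  [  0   0  -4   0 ]
R4 <- R4 - (-3)*R3:  [ 0  0  0  2 ]
All pivots nonzero; naive elimination completes without hitting a zero pivot.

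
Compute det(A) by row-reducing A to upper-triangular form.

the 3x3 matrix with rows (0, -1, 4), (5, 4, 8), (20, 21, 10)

Forward elimination:
R1 <-> R2   (pivot in column 1 was zero)
[  5   4   8 ]
[  0  -1   4 ]
[ 20  21  10 ]
R3 <- R3 - (4)*R1:  [   0    5  -22 ]
R3 <- R3 - (-5)*R2:  [  0   0  -2 ]
Upper-triangular form:
[ 5   4   8 ]
[ 0  -1   4 ]
[ 0   0  -2 ]
det(A) = (-1)^1 * (5) * (-1) * (-2) = -10  (1 row swap -> sign -1)

det(A) = -10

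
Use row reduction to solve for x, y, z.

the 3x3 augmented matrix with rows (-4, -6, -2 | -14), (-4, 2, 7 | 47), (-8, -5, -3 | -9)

(-2, 2, 5)

Forward elimination on [A|b]:
R2 <- R2 - (1)*R1:  [  0   8   9  61 ]
R3 <- R3 - (2)*R1:  [  0   7   1  19 ]
R3 <- R3 - (7/8)*R2:  [      0       0   -55/8  -275/8 ]
Row echelon form:
[ -4  -6     -2  |     -14 ]
[  0   8      9  |      61 ]
[  0   0  -55/8  |  -275/8 ]
Back-substitution:
z = (-275/8) / (-55/8) = 5
y = (61 - (9)*(5)) / 8 = 2
x = (-14 - (-6)*(2) - (-2)*(5)) / -4 = -2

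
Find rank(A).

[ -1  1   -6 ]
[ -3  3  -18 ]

Row reduction:
R2 <- R2 - (3)*R1:  [ 0  0  0 ]
Row echelon form:
[ -1  1  -6 ]
[  0  0   0 ]
Nonzero rows / pivot columns: 1

rank(A) = 1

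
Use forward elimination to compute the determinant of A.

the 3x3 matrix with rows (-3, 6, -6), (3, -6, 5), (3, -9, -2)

Forward elimination:
R2 <- R2 - (-1)*R1:  [  0   0  -1 ]
R3 <- R3 - (-1)*R1:  [  0  -3  -8 ]
R2 <-> R3   (pivot in column 2 was zero)
[ -3   6  -6 ]
[  0  -3  -8 ]
[  0   0  -1 ]
Upper-triangular form:
[ -3   6  -6 ]
[  0  -3  -8 ]
[  0   0  -1 ]
det(A) = (-1)^1 * (-3) * (-3) * (-1) = 9  (1 row swap -> sign -1)

det(A) = 9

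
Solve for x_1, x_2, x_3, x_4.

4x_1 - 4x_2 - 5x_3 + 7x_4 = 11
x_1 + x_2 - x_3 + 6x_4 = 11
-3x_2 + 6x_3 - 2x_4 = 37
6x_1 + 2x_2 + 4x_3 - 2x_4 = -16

Forward elimination on [A|b]:
R2 <- R2 - (1/4)*R1:  [    0     2   1/4  17/4  33/4 ]
R4 <- R4 - (3/2)*R1:  [     0      8   23/2  -25/2  -65/2 ]
R3 <- R3 - (-3/2)*R2:  [     0      0   51/8   35/8  395/8 ]
R4 <- R4 - (4)*R2:  [      0       0    21/2   -59/2  -131/2 ]
R4 <- R4 - (28/17)*R3:  [        0         0         0   -624/17  -2496/17 ]
Row echelon form:
[ 4  -4    -5        7  |        11 ]
[ 0   2   1/4     17/4  |      33/4 ]
[ 0   0  51/8     35/8  |     395/8 ]
[ 0   0     0  -624/17  |  -2496/17 ]
Back-substitution:
x_4 = (-2496/17) / (-624/17) = 4
x_3 = (395/8 - (35/8)*(4)) / (51/8) = 5
x_2 = (33/4 - (1/4)*(5) - (17/4)*(4)) / 2 = -5
x_1 = (11 - (-4)*(-5) - (-5)*(5) - (7)*(4)) / 4 = -3

(-3, -5, 5, 4)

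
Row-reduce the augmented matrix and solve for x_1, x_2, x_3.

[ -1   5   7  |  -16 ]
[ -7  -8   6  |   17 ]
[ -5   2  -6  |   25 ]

(-3, -1, -2)

Forward elimination on [A|b]:
R2 <- R2 - (7)*R1:  [   0  -43  -43  129 ]
R3 <- R3 - (5)*R1:  [   0  -23  -41  105 ]
R3 <- R3 - (23/43)*R2:  [   0    0  -18   36 ]
Row echelon form:
[ -1    5    7  |  -16 ]
[  0  -43  -43  |  129 ]
[  0    0  -18  |   36 ]
Back-substitution:
x_3 = (36) / -18 = -2
x_2 = (129 - (-43)*(-2)) / -43 = -1
x_1 = (-16 - (5)*(-1) - (7)*(-2)) / -1 = -3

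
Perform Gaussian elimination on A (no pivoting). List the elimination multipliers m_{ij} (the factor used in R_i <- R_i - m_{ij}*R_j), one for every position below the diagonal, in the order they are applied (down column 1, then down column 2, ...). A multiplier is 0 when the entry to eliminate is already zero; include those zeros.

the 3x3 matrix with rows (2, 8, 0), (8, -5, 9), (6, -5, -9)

Forward elimination:
R2 <- R2 - (4)*R1:  [   0  -37    9 ]
R3 <- R3 - (3)*R1:  [   0  -29   -9 ]
R3 <- R3 - (29/37)*R2:  [       0        0  -594/37 ]
Multipliers (in order of application): m_{21} = 4, m_{31} = 3, m_{32} = 29/37

multipliers: 4, 3, 29/37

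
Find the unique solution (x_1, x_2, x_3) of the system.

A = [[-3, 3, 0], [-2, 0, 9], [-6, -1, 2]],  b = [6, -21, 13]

Forward elimination on [A|b]:
R2 <- R2 - (2/3)*R1:  [   0   -2    9  -25 ]
R3 <- R3 - (2)*R1:  [  0  -7   2   1 ]
R3 <- R3 - (7/2)*R2:  [     0      0  -59/2  177/2 ]
Row echelon form:
[ -3   3      0  |      6 ]
[  0  -2      9  |    -25 ]
[  0   0  -59/2  |  177/2 ]
Back-substitution:
x_3 = (177/2) / (-59/2) = -3
x_2 = (-25 - (9)*(-3)) / -2 = -1
x_1 = (6 - (3)*(-1)) / -3 = -3

(-3, -1, -3)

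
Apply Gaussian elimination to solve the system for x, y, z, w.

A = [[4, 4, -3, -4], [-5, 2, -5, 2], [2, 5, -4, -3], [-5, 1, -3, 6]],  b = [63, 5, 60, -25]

(4, 4, -5, -4)

Forward elimination on [A|b]:
R2 <- R2 - (-5/4)*R1:  [     0      7  -35/4     -3  335/4 ]
R3 <- R3 - (1/2)*R1:  [    0     3  -5/2    -1  57/2 ]
R4 <- R4 - (-5/4)*R1:  [     0      6  -27/4      1  215/4 ]
R3 <- R3 - (3/7)*R2:  [       0        0      5/4      2/7  -207/28 ]
R4 <- R4 - (6/7)*R2:  [       0        0      3/4     25/7  -505/28 ]
R4 <- R4 - (3/5)*R3:  [     0      0      0   17/5  -68/5 ]
Row echelon form:
[ 4  4     -3    -4  |       63 ]
[ 0  7  -35/4    -3  |    335/4 ]
[ 0  0    5/4   2/7  |  -207/28 ]
[ 0  0      0  17/5  |    -68/5 ]
Back-substitution:
w = (-68/5) / (17/5) = -4
z = (-207/28 - (2/7)*(-4)) / (5/4) = -5
y = (335/4 - (-35/4)*(-5) - (-3)*(-4)) / 7 = 4
x = (63 - (4)*(4) - (-3)*(-5) - (-4)*(-4)) / 4 = 4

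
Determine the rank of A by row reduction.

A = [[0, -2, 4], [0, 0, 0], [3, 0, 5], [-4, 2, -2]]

rank(A) = 3

Row reduction:
R1 <-> R3   (pivot in column 1 was zero)
[  3   0   5 ]
[  0   0   0 ]
[  0  -2   4 ]
[ -4   2  -2 ]
R4 <- R4 - (-4/3)*R1:  [    0     2  14/3 ]
R2 <-> R3   (pivot in column 2 was zero)
[ 3   0     5 ]
[ 0  -2     4 ]
[ 0   0     0 ]
[ 0   2  14/3 ]
R4 <- R4 - (-1)*R2:  [    0     0  26/3 ]
R3 <-> R4   (pivot in column 3 was zero)
[ 3   0     5 ]
[ 0  -2     4 ]
[ 0   0  26/3 ]
[ 0   0     0 ]
Row echelon form:
[ 3   0     5 ]
[ 0  -2     4 ]
[ 0   0  26/3 ]
[ 0   0     0 ]
Nonzero rows / pivot columns: 3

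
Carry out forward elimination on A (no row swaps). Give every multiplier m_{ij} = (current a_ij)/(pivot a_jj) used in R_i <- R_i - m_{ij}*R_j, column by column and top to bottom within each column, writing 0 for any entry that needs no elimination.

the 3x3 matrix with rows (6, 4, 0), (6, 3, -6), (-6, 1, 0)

Forward elimination:
R2 <- R2 - (1)*R1:  [  0  -1  -6 ]
R3 <- R3 - (-1)*R1:  [ 0  5  0 ]
R3 <- R3 - (-5)*R2:  [   0    0  -30 ]
Multipliers (in order of application): m_{21} = 1, m_{31} = -1, m_{32} = -5

multipliers: 1, -1, -5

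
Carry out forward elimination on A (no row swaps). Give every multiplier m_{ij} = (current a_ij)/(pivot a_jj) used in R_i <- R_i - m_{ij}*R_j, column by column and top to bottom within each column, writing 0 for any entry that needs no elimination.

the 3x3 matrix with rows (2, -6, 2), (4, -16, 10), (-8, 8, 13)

Forward elimination:
R2 <- R2 - (2)*R1:  [  0  -4   6 ]
R3 <- R3 - (-4)*R1:  [   0  -16   21 ]
R3 <- R3 - (4)*R2:  [  0   0  -3 ]
Multipliers (in order of application): m_{21} = 2, m_{31} = -4, m_{32} = 4

multipliers: 2, -4, 4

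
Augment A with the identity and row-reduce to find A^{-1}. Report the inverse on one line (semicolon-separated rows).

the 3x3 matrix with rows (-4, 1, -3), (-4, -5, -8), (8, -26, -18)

inverse = [59/48 -1 23/96; 17/12 -1 5/24; -3/2 1 -1/4]

Gauss-Jordan on [A | I]:
R1 <- (1/-4)*R1:  [    1  -1/4   3/4  |  -1/4     0     0 ]
R2 <- R2 - (-4)*R1:  [  0  -6  -5  |  -1   1   0 ]
R3 <- R3 - (8)*R1:  [   0  -24  -24  |    2    0    1 ]
R2 <- (1/-6)*R2:  [    0     1   5/6  |   1/6  -1/6     0 ]
R1 <- R1 - (-1/4)*R2:  [     1      0  23/24  |  -5/24  -1/24      0 ]
R3 <- R3 - (-24)*R2:  [  0   0  -4  |   6  -4   1 ]
R3 <- (1/-4)*R3:  [    0     0     1  |  -3/2     1  -1/4 ]
R1 <- R1 - (23/24)*R3:  [     1      0      0  |  59/48     -1  23/96 ]
R2 <- R2 - (5/6)*R3:  [     0      1      0  |  17/12     -1   5/24 ]
Right block of [I | A^{-1}] is the inverse:
[ 59/48  -1  23/96 ]
[ 17/12  -1   5/24 ]
[  -3/2   1   -1/4 ]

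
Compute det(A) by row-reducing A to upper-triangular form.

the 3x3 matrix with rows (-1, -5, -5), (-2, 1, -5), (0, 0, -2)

Forward elimination:
R2 <- R2 - (2)*R1:  [  0  11   5 ]
Upper-triangular form:
[ -1  -5  -5 ]
[  0  11   5 ]
[  0   0  -2 ]
det(A) = (-1)^0 * (-1) * (11) * (-2) = 22  (0 row swaps -> sign +1)

det(A) = 22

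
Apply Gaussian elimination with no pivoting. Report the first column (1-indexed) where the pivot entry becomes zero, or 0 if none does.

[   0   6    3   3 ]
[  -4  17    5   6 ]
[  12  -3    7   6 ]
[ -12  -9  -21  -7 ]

Naive forward elimination:
Pivot entry (1,1) is zero but row 2 has -4 in column 1 -> naive elimination stops; a row interchange (e.g. R1 <-> R2) would be required here.

first zero-pivot column = 1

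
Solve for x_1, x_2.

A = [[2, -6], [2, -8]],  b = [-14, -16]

Forward elimination on [A|b]:
R2 <- R2 - (1)*R1:  [  0  -2  -2 ]
Row echelon form:
[ 2  -6  |  -14 ]
[ 0  -2  |   -2 ]
Back-substitution:
x_2 = (-2) / -2 = 1
x_1 = (-14 - (-6)*(1)) / 2 = -4

(-4, 1)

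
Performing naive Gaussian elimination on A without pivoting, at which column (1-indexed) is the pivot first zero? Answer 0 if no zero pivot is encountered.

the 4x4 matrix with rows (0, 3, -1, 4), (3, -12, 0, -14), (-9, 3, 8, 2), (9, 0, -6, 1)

Naive forward elimination:
Pivot entry (1,1) is zero but row 2 has 3 in column 1 -> naive elimination stops; a row interchange (e.g. R1 <-> R2) would be required here.

first zero-pivot column = 1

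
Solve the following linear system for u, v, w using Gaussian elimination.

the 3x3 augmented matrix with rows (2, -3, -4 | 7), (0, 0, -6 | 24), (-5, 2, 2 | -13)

Forward elimination on [A|b]:
R3 <- R3 - (-5/2)*R1:  [     0  -11/2     -8    9/2 ]
R2 <-> R3   (pivot in column 2 was zero)
[ 2     -3  -4    7 ]
[ 0  -11/2  -8  9/2 ]
[ 0      0  -6   24 ]
Row echelon form:
[ 2     -3  -4  |    7 ]
[ 0  -11/2  -8  |  9/2 ]
[ 0      0  -6  |   24 ]
Back-substitution:
w = (24) / -6 = -4
v = (9/2 - (-8)*(-4)) / (-11/2) = 5
u = (7 - (-3)*(5) - (-4)*(-4)) / 2 = 3

(3, 5, -4)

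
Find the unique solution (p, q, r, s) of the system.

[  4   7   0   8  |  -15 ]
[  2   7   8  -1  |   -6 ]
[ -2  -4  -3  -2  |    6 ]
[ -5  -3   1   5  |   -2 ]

Forward elimination on [A|b]:
R2 <- R2 - (1/2)*R1:  [   0  7/2    8   -5  3/2 ]
R3 <- R3 - (-1/2)*R1:  [    0  -1/2    -3     2  -3/2 ]
R4 <- R4 - (-5/4)*R1:  [     0   23/4      1     15  -83/4 ]
R3 <- R3 - (-1/7)*R2:  [     0      0  -13/7    9/7   -9/7 ]
R4 <- R4 - (23/14)*R2:  [       0        0    -85/7   325/14  -325/14 ]
R4 <- R4 - (85/13)*R3:  [       0        0        0   385/26  -385/26 ]
Row echelon form:
[ 4    7      0       8  |      -15 ]
[ 0  7/2      8      -5  |      3/2 ]
[ 0    0  -13/7     9/7  |     -9/7 ]
[ 0    0      0  385/26  |  -385/26 ]
Back-substitution:
s = (-385/26) / (385/26) = -1
r = (-9/7 - (9/7)*(-1)) / (-13/7) = 0
q = (3/2 - (8)*(0) - (-5)*(-1)) / (7/2) = -1
p = (-15 - (7)*(-1) - (8)*(-1)) / 4 = 0

(0, -1, 0, -1)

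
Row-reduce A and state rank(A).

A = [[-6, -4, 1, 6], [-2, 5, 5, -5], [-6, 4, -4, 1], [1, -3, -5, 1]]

rank(A) = 4

Row reduction:
R2 <- R2 - (1/3)*R1:  [    0  19/3  14/3    -7 ]
R3 <- R3 - (1)*R1:  [  0   8  -5  -5 ]
R4 <- R4 - (-1/6)*R1:  [     0  -11/3  -29/6      2 ]
R3 <- R3 - (24/19)*R2:  [       0        0  -207/19    73/19 ]
R4 <- R4 - (-11/19)*R2:  [      0       0  -81/38  -39/19 ]
R4 <- R4 - (9/46)*R3:  [       0        0        0  -129/46 ]
Row echelon form:
[ -6    -4        1        6 ]
[  0  19/3     14/3       -7 ]
[  0     0  -207/19    73/19 ]
[  0     0        0  -129/46 ]
Nonzero rows / pivot columns: 4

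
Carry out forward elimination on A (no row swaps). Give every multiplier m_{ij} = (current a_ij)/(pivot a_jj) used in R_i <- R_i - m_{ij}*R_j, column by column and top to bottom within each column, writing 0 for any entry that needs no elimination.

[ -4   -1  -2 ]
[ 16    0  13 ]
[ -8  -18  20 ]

Forward elimination:
R2 <- R2 - (-4)*R1:  [  0  -4   5 ]
R3 <- R3 - (2)*R1:  [   0  -16   24 ]
R3 <- R3 - (4)*R2:  [ 0  0  4 ]
Multipliers (in order of application): m_{21} = -4, m_{31} = 2, m_{32} = 4

multipliers: -4, 2, 4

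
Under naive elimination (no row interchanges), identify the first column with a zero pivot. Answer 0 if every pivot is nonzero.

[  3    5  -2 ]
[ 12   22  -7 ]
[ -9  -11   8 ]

first zero-pivot column = 3

Naive forward elimination:
R2 <- R2 - (4)*R1:  [ 0  2  1 ]
R3 <- R3 - (-3)*R1:  [ 0  4  2 ]
R3 <- R3 - (2)*R2:  [ 0  0  0 ]
Matrix at this point:
[ 3  5  -2 ]
[ 0  2   1 ]
[ 0  0   0 ]
Pivot entry (3,3) in the last row is zero and there are no rows below to swap with -> zero pivot in column 3 (A is singular).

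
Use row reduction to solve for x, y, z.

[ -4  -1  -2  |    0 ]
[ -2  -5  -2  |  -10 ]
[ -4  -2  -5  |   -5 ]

(-1, 2, 1)

Forward elimination on [A|b]:
R2 <- R2 - (1/2)*R1:  [    0  -9/2    -1   -10 ]
R3 <- R3 - (1)*R1:  [  0  -1  -3  -5 ]
R3 <- R3 - (2/9)*R2:  [     0      0  -25/9  -25/9 ]
Row echelon form:
[ -4    -1     -2  |      0 ]
[  0  -9/2     -1  |    -10 ]
[  0     0  -25/9  |  -25/9 ]
Back-substitution:
z = (-25/9) / (-25/9) = 1
y = (-10 - (-1)*(1)) / (-9/2) = 2
x = (0 - (-1)*(2) - (-2)*(1)) / -4 = -1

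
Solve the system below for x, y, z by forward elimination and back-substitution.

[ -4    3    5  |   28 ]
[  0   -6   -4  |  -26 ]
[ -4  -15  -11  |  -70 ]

Forward elimination on [A|b]:
R3 <- R3 - (1)*R1:  [   0  -18  -16  -98 ]
R3 <- R3 - (3)*R2:  [   0    0   -4  -20 ]
Row echelon form:
[ -4   3   5  |   28 ]
[  0  -6  -4  |  -26 ]
[  0   0  -4  |  -20 ]
Back-substitution:
z = (-20) / -4 = 5
y = (-26 - (-4)*(5)) / -6 = 1
x = (28 - (3)*(1) - (5)*(5)) / -4 = 0

(0, 1, 5)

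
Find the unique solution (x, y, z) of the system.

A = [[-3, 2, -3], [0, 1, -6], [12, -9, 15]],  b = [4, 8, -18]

(-2, -4, -2)

Forward elimination on [A|b]:
R3 <- R3 - (-4)*R1:  [  0  -1   3  -2 ]
R3 <- R3 - (-1)*R2:  [  0   0  -3   6 ]
Row echelon form:
[ -3  2  -3  |  4 ]
[  0  1  -6  |  8 ]
[  0  0  -3  |  6 ]
Back-substitution:
z = (6) / -3 = -2
y = (8 - (-6)*(-2)) / 1 = -4
x = (4 - (2)*(-4) - (-3)*(-2)) / -3 = -2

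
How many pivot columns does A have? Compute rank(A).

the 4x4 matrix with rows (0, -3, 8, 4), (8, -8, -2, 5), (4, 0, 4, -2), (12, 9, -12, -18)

rank(A) = 3

Row reduction:
R1 <-> R2   (pivot in column 1 was zero)
[  8  -8   -2    5 ]
[  0  -3    8    4 ]
[  4   0    4   -2 ]
[ 12   9  -12  -18 ]
R3 <- R3 - (1/2)*R1:  [    0     4     5  -9/2 ]
R4 <- R4 - (3/2)*R1:  [     0     21     -9  -51/2 ]
R3 <- R3 - (-4/3)*R2:  [    0     0  47/3   5/6 ]
R4 <- R4 - (-7)*R2:  [   0    0   47  5/2 ]
R4 <- R4 - (3)*R3:  [ 0  0  0  0 ]
Row echelon form:
[ 8  -8    -2    5 ]
[ 0  -3     8    4 ]
[ 0   0  47/3  5/6 ]
[ 0   0     0    0 ]
Nonzero rows / pivot columns: 3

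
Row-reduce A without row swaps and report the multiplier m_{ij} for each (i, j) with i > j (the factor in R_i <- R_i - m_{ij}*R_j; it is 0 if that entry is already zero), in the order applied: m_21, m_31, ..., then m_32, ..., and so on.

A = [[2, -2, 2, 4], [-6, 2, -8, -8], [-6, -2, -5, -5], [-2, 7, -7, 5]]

Forward elimination:
R2 <- R2 - (-3)*R1:  [  0  -4  -2   4 ]
R3 <- R3 - (-3)*R1:  [  0  -8   1   7 ]
R4 <- R4 - (-1)*R1:  [  0   5  -5   9 ]
R3 <- R3 - (2)*R2:  [  0   0   5  -1 ]
R4 <- R4 - (-5/4)*R2:  [     0      0  -15/2     14 ]
R4 <- R4 - (-3/2)*R3:  [    0     0     0  25/2 ]
Multipliers (in order of application): m_{21} = -3, m_{31} = -3, m_{41} = -1, m_{32} = 2, m_{42} = -5/4, m_{43} = -3/2

multipliers: -3, -3, -1, 2, -5/4, -3/2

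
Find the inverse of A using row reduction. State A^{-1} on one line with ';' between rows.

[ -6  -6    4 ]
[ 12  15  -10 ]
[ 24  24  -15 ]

inverse = [-5/6 -1/3 0; 10/3 1/3 2/3; 4 0 1]

Gauss-Jordan on [A | I]:
R1 <- (1/-6)*R1:  [    1     1  -2/3  |  -1/6     0     0 ]
R2 <- R2 - (12)*R1:  [  0   3  -2  |   2   1   0 ]
R3 <- R3 - (24)*R1:  [ 0  0  1  |  4  0  1 ]
R2 <- (1/3)*R2:  [    0     1  -2/3  |   2/3   1/3     0 ]
R1 <- R1 - (1)*R2:  [    1     0     0  |  -5/6  -1/3     0 ]
R2 <- R2 - (-2/3)*R3:  [    0     1     0  |  10/3   1/3   2/3 ]
Right block of [I | A^{-1}] is the inverse:
[ -5/6  -1/3    0 ]
[ 10/3   1/3  2/3 ]
[    4     0    1 ]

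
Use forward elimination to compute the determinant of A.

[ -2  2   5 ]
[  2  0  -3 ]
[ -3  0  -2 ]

det(A) = 26

Forward elimination:
R2 <- R2 - (-1)*R1:  [ 0  2  2 ]
R3 <- R3 - (3/2)*R1:  [     0     -3  -19/2 ]
R3 <- R3 - (-3/2)*R2:  [     0      0  -13/2 ]
Upper-triangular form:
[ -2  2      5 ]
[  0  2      2 ]
[  0  0  -13/2 ]
det(A) = (-1)^0 * (-2) * (2) * (-13/2) = 26  (0 row swaps -> sign +1)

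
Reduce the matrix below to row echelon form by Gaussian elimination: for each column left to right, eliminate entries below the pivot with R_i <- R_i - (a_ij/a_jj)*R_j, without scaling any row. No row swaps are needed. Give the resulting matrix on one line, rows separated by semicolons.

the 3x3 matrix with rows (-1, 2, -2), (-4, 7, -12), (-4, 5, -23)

Forward elimination:
R2 <- R2 - (4)*R1:  [  0  -1  -4 ]
R3 <- R3 - (4)*R1:  [   0   -3  -15 ]
R3 <- R3 - (3)*R2:  [  0   0  -3 ]
Row echelon form:
[ -1   2  -2 ]
[  0  -1  -4 ]
[  0   0  -3 ]

REF = [-1 2 -2; 0 -1 -4; 0 0 -3]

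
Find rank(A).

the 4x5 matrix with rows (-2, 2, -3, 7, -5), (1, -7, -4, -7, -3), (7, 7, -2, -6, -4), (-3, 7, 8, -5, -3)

rank(A) = 4

Row reduction:
R2 <- R2 - (-1/2)*R1:  [     0     -6  -11/2   -7/2  -11/2 ]
R3 <- R3 - (-7/2)*R1:  [     0     14  -25/2   37/2  -43/2 ]
R4 <- R4 - (3/2)*R1:  [     0      4   25/2  -31/2    9/2 ]
R3 <- R3 - (-7/3)*R2:  [      0       0   -76/3    31/3  -103/3 ]
R4 <- R4 - (-2/3)*R2:  [      0       0    53/6  -107/6     5/6 ]
R4 <- R4 - (-53/152)*R3:  [         0          0          0  -2163/152  -1693/152 ]
Row echelon form:
[ -2   2     -3          7         -5 ]
[  0  -6  -11/2       -7/2      -11/2 ]
[  0   0  -76/3       31/3     -103/3 ]
[  0   0      0  -2163/152  -1693/152 ]
Nonzero rows / pivot columns: 4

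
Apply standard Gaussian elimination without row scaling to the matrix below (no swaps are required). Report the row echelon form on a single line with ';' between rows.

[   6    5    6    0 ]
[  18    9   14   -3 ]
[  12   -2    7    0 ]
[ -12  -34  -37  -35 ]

Forward elimination:
R2 <- R2 - (3)*R1:  [  0  -6  -4  -3 ]
R3 <- R3 - (2)*R1:  [   0  -12   -5    0 ]
R4 <- R4 - (-2)*R1:  [   0  -24  -25  -35 ]
R3 <- R3 - (2)*R2:  [ 0  0  3  6 ]
R4 <- R4 - (4)*R2:  [   0    0   -9  -23 ]
R4 <- R4 - (-3)*R3:  [  0   0   0  -5 ]
Row echelon form:
[ 6   5   6   0 ]
[ 0  -6  -4  -3 ]
[ 0   0   3   6 ]
[ 0   0   0  -5 ]

REF = [6 5 6 0; 0 -6 -4 -3; 0 0 3 6; 0 0 0 -5]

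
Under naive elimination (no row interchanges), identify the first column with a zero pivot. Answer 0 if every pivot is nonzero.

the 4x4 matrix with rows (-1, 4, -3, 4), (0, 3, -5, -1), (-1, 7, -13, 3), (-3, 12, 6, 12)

first zero-pivot column = 4

Naive forward elimination:
R3 <- R3 - (1)*R1:  [   0    3  -10   -1 ]
R4 <- R4 - (3)*R1:  [  0   0  15   0 ]
R3 <- R3 - (1)*R2:  [  0   0  -5   0 ]
R4 <- R4 - (-3)*R3:  [ 0  0  0  0 ]
Matrix at this point:
[ -1  4  -3   4 ]
[  0  3  -5  -1 ]
[  0  0  -5   0 ]
[  0  0   0   0 ]
Pivot entry (4,4) in the last row is zero and there are no rows below to swap with -> zero pivot in column 4 (A is singular).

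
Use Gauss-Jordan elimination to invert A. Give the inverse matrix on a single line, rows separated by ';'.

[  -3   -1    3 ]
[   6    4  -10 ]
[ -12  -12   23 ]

inverse = [-14/15 -13/30 -1/15; -3/5 -11/10 -2/5; -4/5 -4/5 -1/5]

Gauss-Jordan on [A | I]:
R1 <- (1/-3)*R1:  [    1   1/3    -1  |  -1/3     0     0 ]
R2 <- R2 - (6)*R1:  [  0   2  -4  |   2   1   0 ]
R3 <- R3 - (-12)*R1:  [  0  -8  11  |  -4   0   1 ]
R2 <- (1/2)*R2:  [   0    1   -2  |    1  1/2    0 ]
R1 <- R1 - (1/3)*R2:  [    1     0  -1/3  |  -2/3  -1/6     0 ]
R3 <- R3 - (-8)*R2:  [  0   0  -5  |   4   4   1 ]
R3 <- (1/-5)*R3:  [    0     0     1  |  -4/5  -4/5  -1/5 ]
R1 <- R1 - (-1/3)*R3:  [      1       0       0  |  -14/15  -13/30   -1/15 ]
R2 <- R2 - (-2)*R3:  [      0       1       0  |    -3/5  -11/10    -2/5 ]
Right block of [I | A^{-1}] is the inverse:
[ -14/15  -13/30  -1/15 ]
[   -3/5  -11/10   -2/5 ]
[   -4/5    -4/5   -1/5 ]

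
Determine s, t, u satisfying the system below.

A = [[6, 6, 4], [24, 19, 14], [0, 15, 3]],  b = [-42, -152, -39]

(-3, -2, -3)

Forward elimination on [A|b]:
R2 <- R2 - (4)*R1:  [  0  -5  -2  16 ]
R3 <- R3 - (-3)*R2:  [  0   0  -3   9 ]
Row echelon form:
[ 6   6   4  |  -42 ]
[ 0  -5  -2  |   16 ]
[ 0   0  -3  |    9 ]
Back-substitution:
u = (9) / -3 = -3
t = (16 - (-2)*(-3)) / -5 = -2
s = (-42 - (6)*(-2) - (4)*(-3)) / 6 = -3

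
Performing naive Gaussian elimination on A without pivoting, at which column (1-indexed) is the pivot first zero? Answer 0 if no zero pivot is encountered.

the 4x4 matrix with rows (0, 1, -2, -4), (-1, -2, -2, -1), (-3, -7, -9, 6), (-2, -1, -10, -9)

first zero-pivot column = 1

Naive forward elimination:
Pivot entry (1,1) is zero but row 2 has -1 in column 1 -> naive elimination stops; a row interchange (e.g. R1 <-> R2) would be required here.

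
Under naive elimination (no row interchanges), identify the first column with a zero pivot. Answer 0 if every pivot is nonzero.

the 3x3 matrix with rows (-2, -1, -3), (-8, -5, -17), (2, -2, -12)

Naive forward elimination:
R2 <- R2 - (4)*R1:  [  0  -1  -5 ]
R3 <- R3 - (-1)*R1:  [   0   -3  -15 ]
R3 <- R3 - (3)*R2:  [ 0  0  0 ]
Matrix at this point:
[ -2  -1  -3 ]
[  0  -1  -5 ]
[  0   0   0 ]
Pivot entry (3,3) in the last row is zero and there are no rows below to swap with -> zero pivot in column 3 (A is singular).

first zero-pivot column = 3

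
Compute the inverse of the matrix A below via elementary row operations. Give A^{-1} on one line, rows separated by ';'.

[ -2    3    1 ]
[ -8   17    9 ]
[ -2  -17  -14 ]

inverse = [17/10 -1/2 -1/5; 13/5 -3/5 -1/5; -17/5 4/5 1/5]

Gauss-Jordan on [A | I]:
R1 <- (1/-2)*R1:  [    1  -3/2  -1/2  |  -1/2     0     0 ]
R2 <- R2 - (-8)*R1:  [  0   5   5  |  -4   1   0 ]
R3 <- R3 - (-2)*R1:  [   0  -20  -15  |   -1    0    1 ]
R2 <- (1/5)*R2:  [    0     1     1  |  -4/5   1/5     0 ]
R1 <- R1 - (-3/2)*R2:  [      1       0       1  |  -17/10    3/10       0 ]
R3 <- R3 - (-20)*R2:  [   0    0    5  |  -17    4    1 ]
R3 <- (1/5)*R3:  [     0      0      1  |  -17/5    4/5    1/5 ]
R1 <- R1 - (1)*R3:  [     1      0      0  |  17/10   -1/2   -1/5 ]
R2 <- R2 - (1)*R3:  [    0     1     0  |  13/5  -3/5  -1/5 ]
Right block of [I | A^{-1}] is the inverse:
[ 17/10  -1/2  -1/5 ]
[  13/5  -3/5  -1/5 ]
[ -17/5   4/5   1/5 ]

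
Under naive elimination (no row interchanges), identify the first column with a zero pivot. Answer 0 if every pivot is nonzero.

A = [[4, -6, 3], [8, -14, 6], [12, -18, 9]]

Naive forward elimination:
R2 <- R2 - (2)*R1:  [  0  -2   0 ]
R3 <- R3 - (3)*R1:  [ 0  0  0 ]
Matrix at this point:
[ 4  -6  3 ]
[ 0  -2  0 ]
[ 0   0  0 ]
Pivot entry (3,3) in the last row is zero and there are no rows below to swap with -> zero pivot in column 3 (A is singular).

first zero-pivot column = 3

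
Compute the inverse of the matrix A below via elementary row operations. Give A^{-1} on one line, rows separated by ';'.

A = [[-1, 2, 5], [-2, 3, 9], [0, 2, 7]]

inverse = [3/5 -4/5 3/5; 14/5 -7/5 -1/5; -4/5 2/5 1/5]

Gauss-Jordan on [A | I]:
R1 <- (1/-1)*R1:  [  1  -2  -5  |  -1   0   0 ]
R2 <- R2 - (-2)*R1:  [  0  -1  -1  |  -2   1   0 ]
R2 <- (1/-1)*R2:  [  0   1   1  |   2  -1   0 ]
R1 <- R1 - (-2)*R2:  [  1   0  -3  |   3  -2   0 ]
R3 <- R3 - (2)*R2:  [  0   0   5  |  -4   2   1 ]
R3 <- (1/5)*R3:  [    0     0     1  |  -4/5   2/5   1/5 ]
R1 <- R1 - (-3)*R3:  [    1     0     0  |   3/5  -4/5   3/5 ]
R2 <- R2 - (1)*R3:  [    0     1     0  |  14/5  -7/5  -1/5 ]
Right block of [I | A^{-1}] is the inverse:
[  3/5  -4/5   3/5 ]
[ 14/5  -7/5  -1/5 ]
[ -4/5   2/5   1/5 ]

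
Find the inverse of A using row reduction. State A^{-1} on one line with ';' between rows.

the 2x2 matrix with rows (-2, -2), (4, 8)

inverse = [-1 -1/4; 1/2 1/4]

Gauss-Jordan on [A | I]:
R1 <- (1/-2)*R1:  [    1     1  |  -1/2     0 ]
R2 <- R2 - (4)*R1:  [ 0  4  |  2  1 ]
R2 <- (1/4)*R2:  [   0    1  |  1/2  1/4 ]
R1 <- R1 - (1)*R2:  [    1     0  |    -1  -1/4 ]
Right block of [I | A^{-1}] is the inverse:
[  -1  -1/4 ]
[ 1/2   1/4 ]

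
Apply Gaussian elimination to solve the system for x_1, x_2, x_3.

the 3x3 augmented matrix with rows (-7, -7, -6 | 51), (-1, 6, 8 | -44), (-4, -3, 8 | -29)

(-2, -1, -5)

Forward elimination on [A|b]:
R2 <- R2 - (1/7)*R1:  [      0       7    62/7  -359/7 ]
R3 <- R3 - (4/7)*R1:  [      0       1    80/7  -407/7 ]
R3 <- R3 - (1/7)*R2:  [        0         0    498/49  -2490/49 ]
Row echelon form:
[ -7  -7      -6  |        51 ]
[  0   7    62/7  |    -359/7 ]
[  0   0  498/49  |  -2490/49 ]
Back-substitution:
x_3 = (-2490/49) / (498/49) = -5
x_2 = (-359/7 - (62/7)*(-5)) / 7 = -1
x_1 = (51 - (-7)*(-1) - (-6)*(-5)) / -7 = -2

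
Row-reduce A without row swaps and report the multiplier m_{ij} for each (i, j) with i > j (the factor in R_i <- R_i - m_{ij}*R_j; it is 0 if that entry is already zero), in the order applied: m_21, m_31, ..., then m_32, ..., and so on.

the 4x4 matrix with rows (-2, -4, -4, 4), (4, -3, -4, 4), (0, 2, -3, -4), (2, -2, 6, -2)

Forward elimination:
R2 <- R2 - (-2)*R1:  [   0  -11  -12   12 ]
R3: entry in column 1 is already 0 -> m_{31} = 0 (no row operation needed)
R4 <- R4 - (-1)*R1:  [  0  -6   2   2 ]
R3 <- R3 - (-2/11)*R2:  [      0       0  -57/11  -20/11 ]
R4 <- R4 - (6/11)*R2:  [      0       0   94/11  -50/11 ]
R4 <- R4 - (-94/57)*R3:  [       0        0        0  -430/57 ]
Multipliers (in order of application): m_{21} = -2, m_{31} = 0, m_{41} = -1, m_{32} = -2/11, m_{42} = 6/11, m_{43} = -94/57

multipliers: -2, 0, -1, -2/11, 6/11, -94/57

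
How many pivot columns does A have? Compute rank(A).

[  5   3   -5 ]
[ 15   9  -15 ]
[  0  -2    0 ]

rank(A) = 2

Row reduction:
R2 <- R2 - (3)*R1:  [ 0  0  0 ]
R2 <-> R3   (pivot in column 2 was zero)
[ 5   3  -5 ]
[ 0  -2   0 ]
[ 0   0   0 ]
Row echelon form:
[ 5   3  -5 ]
[ 0  -2   0 ]
[ 0   0   0 ]
Nonzero rows / pivot columns: 2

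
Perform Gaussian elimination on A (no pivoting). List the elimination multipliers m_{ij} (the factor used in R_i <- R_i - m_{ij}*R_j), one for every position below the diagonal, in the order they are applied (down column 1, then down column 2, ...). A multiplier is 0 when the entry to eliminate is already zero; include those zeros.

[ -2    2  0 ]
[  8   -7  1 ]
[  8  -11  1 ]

Forward elimination:
R2 <- R2 - (-4)*R1:  [ 0  1  1 ]
R3 <- R3 - (-4)*R1:  [  0  -3   1 ]
R3 <- R3 - (-3)*R2:  [ 0  0  4 ]
Multipliers (in order of application): m_{21} = -4, m_{31} = -4, m_{32} = -3

multipliers: -4, -4, -3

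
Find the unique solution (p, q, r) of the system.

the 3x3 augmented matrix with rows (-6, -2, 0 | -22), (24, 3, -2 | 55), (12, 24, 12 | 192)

(2, 5, 4)

Forward elimination on [A|b]:
R2 <- R2 - (-4)*R1:  [   0   -5   -2  -33 ]
R3 <- R3 - (-2)*R1:  [   0   20   12  148 ]
R3 <- R3 - (-4)*R2:  [  0   0   4  16 ]
Row echelon form:
[ -6  -2   0  |  -22 ]
[  0  -5  -2  |  -33 ]
[  0   0   4  |   16 ]
Back-substitution:
r = (16) / 4 = 4
q = (-33 - (-2)*(4)) / -5 = 5
p = (-22 - (-2)*(5)) / -6 = 2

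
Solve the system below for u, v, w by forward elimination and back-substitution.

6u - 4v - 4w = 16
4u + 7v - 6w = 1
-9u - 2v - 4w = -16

Forward elimination on [A|b]:
R2 <- R2 - (2/3)*R1:  [     0   29/3  -10/3  -29/3 ]
R3 <- R3 - (-3/2)*R1:  [   0   -8  -10    8 ]
R3 <- R3 - (-24/29)*R2:  [       0        0  -370/29        0 ]
Row echelon form:
[ 6    -4       -4  |     16 ]
[ 0  29/3    -10/3  |  -29/3 ]
[ 0     0  -370/29  |      0 ]
Back-substitution:
w = (0) / (-370/29) = 0
v = (-29/3 - (-10/3)*(0)) / (29/3) = -1
u = (16 - (-4)*(-1) - (-4)*(0)) / 6 = 2

(2, -1, 0)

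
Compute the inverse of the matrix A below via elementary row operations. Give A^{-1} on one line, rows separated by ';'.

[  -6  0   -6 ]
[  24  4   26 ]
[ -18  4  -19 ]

Gauss-Jordan on [A | I]:
R1 <- (1/-6)*R1:  [    1     0     1  |  -1/6     0     0 ]
R2 <- R2 - (24)*R1:  [ 0  4  2  |  4  1  0 ]
R3 <- R3 - (-18)*R1:  [  0   4  -1  |  -3   0   1 ]
R2 <- (1/4)*R2:  [   0    1  1/2  |    1  1/4    0 ]
R3 <- R3 - (4)*R2:  [  0   0  -3  |  -7  -1   1 ]
R3 <- (1/-3)*R3:  [    0     0     1  |   7/3   1/3  -1/3 ]
R1 <- R1 - (1)*R3:  [    1     0     0  |  -5/2  -1/3   1/3 ]
R2 <- R2 - (1/2)*R3:  [    0     1     0  |  -1/6  1/12   1/6 ]
Right block of [I | A^{-1}] is the inverse:
[ -5/2  -1/3   1/3 ]
[ -1/6  1/12   1/6 ]
[  7/3   1/3  -1/3 ]

inverse = [-5/2 -1/3 1/3; -1/6 1/12 1/6; 7/3 1/3 -1/3]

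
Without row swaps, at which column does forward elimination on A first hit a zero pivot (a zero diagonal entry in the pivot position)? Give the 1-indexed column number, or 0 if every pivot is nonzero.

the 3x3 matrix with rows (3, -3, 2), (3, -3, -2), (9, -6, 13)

first zero-pivot column = 2

Naive forward elimination:
R2 <- R2 - (1)*R1:  [  0   0  -4 ]
R3 <- R3 - (3)*R1:  [ 0  3  7 ]
Matrix at this point:
[ 3  -3   2 ]
[ 0   0  -4 ]
[ 0   3   7 ]
Pivot entry (2,2) is zero but row 3 has 3 in column 2 -> naive elimination stops; a row interchange (e.g. R2 <-> R3) would be required here.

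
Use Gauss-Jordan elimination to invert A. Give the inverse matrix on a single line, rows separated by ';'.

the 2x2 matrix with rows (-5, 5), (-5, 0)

inverse = [0 -1/5; 1/5 -1/5]

Gauss-Jordan on [A | I]:
R1 <- (1/-5)*R1:  [    1    -1  |  -1/5     0 ]
R2 <- R2 - (-5)*R1:  [  0  -5  |  -1   1 ]
R2 <- (1/-5)*R2:  [    0     1  |   1/5  -1/5 ]
R1 <- R1 - (-1)*R2:  [    1     0  |     0  -1/5 ]
Right block of [I | A^{-1}] is the inverse:
[   0  -1/5 ]
[ 1/5  -1/5 ]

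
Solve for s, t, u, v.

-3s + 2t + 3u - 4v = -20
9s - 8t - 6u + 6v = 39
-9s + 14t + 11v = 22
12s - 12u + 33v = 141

(-1, -3, 1, 5)

Forward elimination on [A|b]:
R2 <- R2 - (-3)*R1:  [   0   -2    3   -6  -21 ]
R3 <- R3 - (3)*R1:  [  0   8  -9  23  82 ]
R4 <- R4 - (-4)*R1:  [  0   8   0  17  61 ]
R3 <- R3 - (-4)*R2:  [  0   0   3  -1  -2 ]
R4 <- R4 - (-4)*R2:  [   0    0   12   -7  -23 ]
R4 <- R4 - (4)*R3:  [   0    0    0   -3  -15 ]
Row echelon form:
[ -3   2  3  -4  |  -20 ]
[  0  -2  3  -6  |  -21 ]
[  0   0  3  -1  |   -2 ]
[  0   0  0  -3  |  -15 ]
Back-substitution:
v = (-15) / -3 = 5
u = (-2 - (-1)*(5)) / 3 = 1
t = (-21 - (3)*(1) - (-6)*(5)) / -2 = -3
s = (-20 - (2)*(-3) - (3)*(1) - (-4)*(5)) / -3 = -1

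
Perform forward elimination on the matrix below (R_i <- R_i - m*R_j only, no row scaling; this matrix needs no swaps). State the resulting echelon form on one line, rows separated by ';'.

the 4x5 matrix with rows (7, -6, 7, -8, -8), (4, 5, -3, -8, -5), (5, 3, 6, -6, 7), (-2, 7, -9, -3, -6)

Forward elimination:
R2 <- R2 - (4/7)*R1:  [     0   59/7     -7  -24/7   -3/7 ]
R3 <- R3 - (5/7)*R1:  [    0  51/7     1  -2/7  89/7 ]
R4 <- R4 - (-2/7)*R1:  [     0   37/7     -7  -37/7  -58/7 ]
R3 <- R3 - (51/59)*R2:  [      0       0  416/59  158/59  772/59 ]
R4 <- R4 - (37/59)*R2:  [       0        0  -154/59  -185/59  -473/59 ]
R4 <- R4 - (-77/208)*R3:  [        0         0         0  -223/104   -165/52 ]
Row echelon form:
[ 7    -6       7        -8       -8 ]
[ 0  59/7      -7     -24/7     -3/7 ]
[ 0     0  416/59    158/59   772/59 ]
[ 0     0       0  -223/104  -165/52 ]

REF = [7 -6 7 -8 -8; 0 59/7 -7 -24/7 -3/7; 0 0 416/59 158/59 772/59; 0 0 0 -223/104 -165/52]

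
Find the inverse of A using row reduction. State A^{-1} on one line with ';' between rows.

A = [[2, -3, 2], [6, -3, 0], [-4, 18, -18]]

Gauss-Jordan on [A | I]:
R1 <- (1/2)*R1:  [    1  -3/2     1  |   1/2     0     0 ]
R2 <- R2 - (6)*R1:  [  0   6  -6  |  -3   1   0 ]
R3 <- R3 - (-4)*R1:  [   0   12  -14  |    2    0    1 ]
R2 <- (1/6)*R2:  [    0     1    -1  |  -1/2   1/6     0 ]
R1 <- R1 - (-3/2)*R2:  [    1     0  -1/2  |  -1/4   1/4     0 ]
R3 <- R3 - (12)*R2:  [  0   0  -2  |   8  -2   1 ]
R3 <- (1/-2)*R3:  [    0     0     1  |    -4     1  -1/2 ]
R1 <- R1 - (-1/2)*R3:  [    1     0     0  |  -9/4   3/4  -1/4 ]
R2 <- R2 - (-1)*R3:  [    0     1     0  |  -9/2   7/6  -1/2 ]
Right block of [I | A^{-1}] is the inverse:
[ -9/4  3/4  -1/4 ]
[ -9/2  7/6  -1/2 ]
[   -4    1  -1/2 ]

inverse = [-9/4 3/4 -1/4; -9/2 7/6 -1/2; -4 1 -1/2]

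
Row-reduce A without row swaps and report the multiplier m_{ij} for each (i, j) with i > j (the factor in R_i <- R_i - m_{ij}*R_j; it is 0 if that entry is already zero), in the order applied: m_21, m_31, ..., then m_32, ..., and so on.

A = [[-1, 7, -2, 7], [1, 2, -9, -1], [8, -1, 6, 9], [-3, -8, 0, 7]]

multipliers: -1, -8, 3, 55/9, -29/9, -53/103

Forward elimination:
R2 <- R2 - (-1)*R1:  [   0    9  -11    6 ]
R3 <- R3 - (-8)*R1:  [   0   55  -10   65 ]
R4 <- R4 - (3)*R1:  [   0  -29    6  -14 ]
R3 <- R3 - (55/9)*R2:  [     0      0  515/9   85/3 ]
R4 <- R4 - (-29/9)*R2:  [      0       0  -265/9    16/3 ]
R4 <- R4 - (-53/103)*R3:  [        0         0         0  2051/103 ]
Multipliers (in order of application): m_{21} = -1, m_{31} = -8, m_{41} = 3, m_{32} = 55/9, m_{42} = -29/9, m_{43} = -53/103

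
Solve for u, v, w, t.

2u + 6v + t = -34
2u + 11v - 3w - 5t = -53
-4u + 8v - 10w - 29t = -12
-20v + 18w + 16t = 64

Forward elimination on [A|b]:
R2 <- R2 - (1)*R1:  [   0    5   -3   -6  -19 ]
R3 <- R3 - (-2)*R1:  [   0   20  -10  -27  -80 ]
R3 <- R3 - (4)*R2:  [  0   0   2  -3  -4 ]
R4 <- R4 - (-4)*R2:  [   0    0    6   -8  -12 ]
R4 <- R4 - (3)*R3:  [ 0  0  0  1  0 ]
Row echelon form:
[ 2  6   0   1  |  -34 ]
[ 0  5  -3  -6  |  -19 ]
[ 0  0   2  -3  |   -4 ]
[ 0  0   0   1  |    0 ]
Back-substitution:
t = (0) / 1 = 0
w = (-4 - (-3)*(0)) / 2 = -2
v = (-19 - (-3)*(-2) - (-6)*(0)) / 5 = -5
u = (-34 - (6)*(-5) - (1)*(0)) / 2 = -2

(-2, -5, -2, 0)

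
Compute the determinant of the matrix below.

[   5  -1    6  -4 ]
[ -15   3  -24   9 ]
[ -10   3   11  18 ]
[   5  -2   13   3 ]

Forward elimination:
R2 <- R2 - (-3)*R1:  [  0   0  -6  -3 ]
R3 <- R3 - (-2)*R1:  [  0   1  23  10 ]
R4 <- R4 - (1)*R1:  [  0  -1   7   7 ]
R2 <-> R3   (pivot in column 2 was zero)
[ 5  -1   6  -4 ]
[ 0   1  23  10 ]
[ 0   0  -6  -3 ]
[ 0  -1   7   7 ]
R4 <- R4 - (-1)*R2:  [  0   0  30  17 ]
R4 <- R4 - (-5)*R3:  [ 0  0  0  2 ]
Upper-triangular form:
[ 5  -1   6  -4 ]
[ 0   1  23  10 ]
[ 0   0  -6  -3 ]
[ 0   0   0   2 ]
det(A) = (-1)^1 * (5) * (1) * (-6) * (2) = 60  (1 row swap -> sign -1)

det(A) = 60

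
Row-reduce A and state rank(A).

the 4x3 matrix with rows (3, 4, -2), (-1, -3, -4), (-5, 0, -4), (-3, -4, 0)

rank(A) = 3

Row reduction:
R2 <- R2 - (-1/3)*R1:  [     0   -5/3  -14/3 ]
R3 <- R3 - (-5/3)*R1:  [     0   20/3  -22/3 ]
R4 <- R4 - (-1)*R1:  [  0   0  -2 ]
R3 <- R3 - (-4)*R2:  [   0    0  -26 ]
R4 <- R4 - (1/13)*R3:  [ 0  0  0 ]
Row echelon form:
[ 3     4     -2 ]
[ 0  -5/3  -14/3 ]
[ 0     0    -26 ]
[ 0     0      0 ]
Nonzero rows / pivot columns: 3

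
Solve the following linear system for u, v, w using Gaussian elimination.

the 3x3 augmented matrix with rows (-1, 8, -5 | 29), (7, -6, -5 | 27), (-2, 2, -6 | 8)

Forward elimination on [A|b]:
R2 <- R2 - (-7)*R1:  [   0   50  -40  230 ]
R3 <- R3 - (2)*R1:  [   0  -14    4  -50 ]
R3 <- R3 - (-7/25)*R2:  [     0      0  -36/5   72/5 ]
Row echelon form:
[ -1   8     -5  |    29 ]
[  0  50    -40  |   230 ]
[  0   0  -36/5  |  72/5 ]
Back-substitution:
w = (72/5) / (-36/5) = -2
v = (230 - (-40)*(-2)) / 50 = 3
u = (29 - (8)*(3) - (-5)*(-2)) / -1 = 5

(5, 3, -2)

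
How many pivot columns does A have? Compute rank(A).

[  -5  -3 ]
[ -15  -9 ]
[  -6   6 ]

Row reduction:
R2 <- R2 - (3)*R1:  [ 0  0 ]
R3 <- R3 - (6/5)*R1:  [    0  48/5 ]
R2 <-> R3   (pivot in column 2 was zero)
[ -5    -3 ]
[  0  48/5 ]
[  0     0 ]
Row echelon form:
[ -5    -3 ]
[  0  48/5 ]
[  0     0 ]
Nonzero rows / pivot columns: 2

rank(A) = 2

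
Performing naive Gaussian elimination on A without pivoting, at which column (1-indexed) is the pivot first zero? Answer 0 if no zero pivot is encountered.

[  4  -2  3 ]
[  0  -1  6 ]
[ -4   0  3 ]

Naive forward elimination:
R3 <- R3 - (-1)*R1:  [  0  -2   6 ]
R3 <- R3 - (2)*R2:  [  0   0  -6 ]
All pivots nonzero; naive elimination completes without hitting a zero pivot.

first zero-pivot column = 0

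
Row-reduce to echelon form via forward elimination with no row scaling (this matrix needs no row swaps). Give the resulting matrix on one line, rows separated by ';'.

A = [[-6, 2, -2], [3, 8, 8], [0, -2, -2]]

Forward elimination:
R2 <- R2 - (-1/2)*R1:  [ 0  9  7 ]
R3 <- R3 - (-2/9)*R2:  [    0     0  -4/9 ]
Row echelon form:
[ -6  2    -2 ]
[  0  9     7 ]
[  0  0  -4/9 ]

REF = [-6 2 -2; 0 9 7; 0 0 -4/9]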